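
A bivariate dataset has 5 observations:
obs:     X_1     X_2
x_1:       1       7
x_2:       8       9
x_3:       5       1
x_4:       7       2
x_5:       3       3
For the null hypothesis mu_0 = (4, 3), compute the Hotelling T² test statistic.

Step 1 — sample mean vector:
  mean(X_1) = (1 + 8 + 5 + 7 + 3) / 5 = 24/5 = 4.8
  mean(X_2) = (7 + 9 + 1 + 2 + 3) / 5 = 22/5 = 4.4
  x̄ = (4.8, 4.4),  deviation x̄ - mu_0 = (4.8, 4.4) - (4, 3) = (0.8, 1.4).

Step 2 — sample covariance matrix, S[i,j] = (1/(n-1)) · Σ_k (x_{k,i} - mean_i) · (x_{k,j} - mean_j), divisor n-1 = 4:
  S[X_1,X_1] = ((-3.8)·(-3.8) + (3.2)·(3.2) + (0.2)·(0.2) + (2.2)·(2.2) + (-1.8)·(-1.8)) / 4 = 32.8/4 = 8.2
  S[X_1,X_2] = ((-3.8)·(2.6) + (3.2)·(4.6) + (0.2)·(-3.4) + (2.2)·(-2.4) + (-1.8)·(-1.4)) / 4 = 1.4/4 = 0.35
  S[X_2,X_2] = ((2.6)·(2.6) + (4.6)·(4.6) + (-3.4)·(-3.4) + (-2.4)·(-2.4) + (-1.4)·(-1.4)) / 4 = 47.2/4 = 11.8
  S = [[8.2, 0.35],
 [0.35, 11.8]].

Step 3 — invert S. det(S) = 8.2·11.8 - (0.35)² = 96.6375.
  S^{-1} = (1/det) · [[d, -b], [-b, a]] = [[0.1221, -0.0036],
 [-0.0036, 0.0849]].

Step 4 — quadratic form (x̄ - mu_0)^T · S^{-1} · (x̄ - mu_0):
  S^{-1} · (x̄ - mu_0) = (0.0926, 0.1159),
  (x̄ - mu_0)^T · [...] = (0.8)·(0.0926) + (1.4)·(0.1159) = 0.2363.

Step 5 — scale by n: T² = 5 · 0.2363 = 1.1817.

T² ≈ 1.1817


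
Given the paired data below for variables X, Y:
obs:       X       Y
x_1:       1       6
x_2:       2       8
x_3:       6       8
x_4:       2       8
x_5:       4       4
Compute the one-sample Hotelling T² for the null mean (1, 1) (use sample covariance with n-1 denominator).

Step 1 — sample mean vector:
  mean(X) = (1 + 2 + 6 + 2 + 4) / 5 = 15/5 = 3
  mean(Y) = (6 + 8 + 8 + 8 + 4) / 5 = 34/5 = 6.8
  x̄ = (3, 6.8),  deviation x̄ - mu_0 = (3, 6.8) - (1, 1) = (2, 5.8).

Step 2 — sample covariance matrix, S[i,j] = (1/(n-1)) · Σ_k (x_{k,i} - mean_i) · (x_{k,j} - mean_j), divisor n-1 = 4:
  S[X,X] = ((-2)·(-2) + (-1)·(-1) + (3)·(3) + (-1)·(-1) + (1)·(1)) / 4 = 16/4 = 4
  S[X,Y] = ((-2)·(-0.8) + (-1)·(1.2) + (3)·(1.2) + (-1)·(1.2) + (1)·(-2.8)) / 4 = 0/4 = 0
  S[Y,Y] = ((-0.8)·(-0.8) + (1.2)·(1.2) + (1.2)·(1.2) + (1.2)·(1.2) + (-2.8)·(-2.8)) / 4 = 12.8/4 = 3.2
  S = [[4, 0],
 [0, 3.2]].

Step 3 — invert S. det(S) = 4·3.2 - (0)² = 12.8.
  S^{-1} = (1/det) · [[d, -b], [-b, a]] = [[0.25, 0],
 [0, 0.3125]].

Step 4 — quadratic form (x̄ - mu_0)^T · S^{-1} · (x̄ - mu_0):
  S^{-1} · (x̄ - mu_0) = (0.5, 1.8125),
  (x̄ - mu_0)^T · [...] = (2)·(0.5) + (5.8)·(1.8125) = 11.5125.

Step 5 — scale by n: T² = 5 · 11.5125 = 57.5625.

T² ≈ 57.5625


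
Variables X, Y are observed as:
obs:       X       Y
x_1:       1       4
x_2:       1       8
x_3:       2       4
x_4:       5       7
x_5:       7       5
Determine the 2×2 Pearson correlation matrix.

Step 1 — column means:
  mean(X) = (1 + 1 + 2 + 5 + 7) / 5 = 16/5 = 3.2
  mean(Y) = (4 + 8 + 4 + 7 + 5) / 5 = 28/5 = 5.6

Step 2 — sample variances and covariances s[i,j] = (1/(n-1)) · Σ_k (x_{k,i} - mean_i) · (x_{k,j} - mean_j), with n-1 = 4:
  s[X,X] = ((-2.2)·(-2.2) + (-2.2)·(-2.2) + (-1.2)·(-1.2) + (1.8)·(1.8) + (3.8)·(3.8)) / 4 = 28.8/4 = 7.2
  s[X,Y] = ((-2.2)·(-1.6) + (-2.2)·(2.4) + (-1.2)·(-1.6) + (1.8)·(1.4) + (3.8)·(-0.6)) / 4 = 0.4/4 = 0.1
  s[Y,Y] = ((-1.6)·(-1.6) + (2.4)·(2.4) + (-1.6)·(-1.6) + (1.4)·(1.4) + (-0.6)·(-0.6)) / 4 = 13.2/4 = 3.3
  Sample standard deviations s_i = √(s[i,i]):
  s(X) = √(7.2) = 2.6833
  s(Y) = √(3.3) = 1.8166

Step 3 — r_{ij} = s_{ij} / (s_i · s_j):
  r[X,X] = 1 (diagonal).
  r[X,Y] = 0.1 / (2.6833 · 1.8166) = 0.1 / 4.8744 = 0.0205
  r[Y,Y] = 1 (diagonal).

R is symmetric with unit diagonal. Assembling:

R = [[1, 0.0205],
 [0.0205, 1]]


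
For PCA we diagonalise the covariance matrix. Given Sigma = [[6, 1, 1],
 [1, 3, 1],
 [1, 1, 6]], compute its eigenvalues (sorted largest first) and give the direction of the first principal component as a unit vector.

Step 1 — characteristic polynomial p(λ) = det(λI - Sigma) = λ³ - tr·λ² + c_1·λ - det, where tr = trace, c_1 = sum of the principal 2×2 minors, det = det(Sigma):
  tr = 6 + 3 + 6 = 15,
  c_1 = (6·3 - (1)²) + (6·6 - (1)²) + (3·6 - (1)²) = 17 + 35 + 17 = 69,
  det = 6·(3·6 - (1)²) - (1)·((1)·6 - (1)·(1)) + (1)·((1)·(1) - 3·(1)) = 6·(17) - (1)·(5) + (1)·(-2) = 95.
  So p(λ) = λ³ - 15λ² + 69λ - 95.
Step 2 — look for an integer root (rational root theorem: any rational root is an integer divisor of 95). Testing λ = 5:
  p(5) = 125 - 375 + 345 - 95 = 0  ✓
  Dividing out (λ - 5): p(λ) = (λ - 5)(λ² - 10λ + 19).
Step 3 — remaining eigenvalues from the quadratic λ² - 10λ + 19 = 0:
  Δ = 10² - 4·19 = 100 - 76 = 24,  λ = (10 ± √24)/2 = (10 ± 4.899)/2 ≈ 7.4495 or 2.5505.
  Sorted: λ_1 = 7.4495,  λ_2 = 5,  λ_3 = 2.5505  (check: sum = 15 = tr ✓).

Step 4 — unit eigenvector for λ_1 ≈ 7.4495: v spans the null space of (Sigma - λ_1 I), whose rows are
  r_1 = (-1.4495, 1, 1),  r_2 = (1, -4.4495, 1),  r_3 = (1, 1, -1.4495).
  v is orthogonal to every row, so take v ∝ r_1 × r_2 = ((1)·(1) - (1)·(-4.4495), (1)·(1) - (-1.4495)·(1), (-1.4495)·(-4.4495) - (1)·(1)) ≈ (5.4495, 2.4495, 5.4495).
  Let u = (5.4495, 2.4495, 5.4495).
  ||u|| = √((5.4495)² + (2.4495)² + (5.4495)²) = √(65.3939) ≈ 8.0866,  v_1 = u/||u|| ≈ (0.6739, 0.3029, 0.6739) (||v_1|| = 1).

λ_1 = 7.4495,  λ_2 = 5,  λ_3 = 2.5505;  v_1 ≈ (0.6739, 0.3029, 0.6739)


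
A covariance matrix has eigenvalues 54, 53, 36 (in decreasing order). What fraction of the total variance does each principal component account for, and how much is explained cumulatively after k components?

Step 1 — total variance = trace(Sigma) = Σ λ_i = 54 + 53 + 36 = 143.

Step 2 — fraction explained by component i = λ_i / Σ λ:
  PC1: 54/143 = 0.3776
  PC2: 53/143 = 0.3706
  PC3: 36/143 = 0.2517

Step 3 — cumulative fraction after k components = (λ_1 + ... + λ_k) / Σ λ:
  k = 1: 54/143 = 0.3776
  k = 2: (54 + 53)/143 = 107/143 = 0.7483
  k = 3: (54 + 53 + 36)/143 = 143/143 = 1

Summary (fraction, with percent):

explained: PC1 0.3776 (37.76%), PC2 0.3706 (37.06%), PC3 0.2517 (25.17%);  cumulative: 0.3776, 0.7483, 1


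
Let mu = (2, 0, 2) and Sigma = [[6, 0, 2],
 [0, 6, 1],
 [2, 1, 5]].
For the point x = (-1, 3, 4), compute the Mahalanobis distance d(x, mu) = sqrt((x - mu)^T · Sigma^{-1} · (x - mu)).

Step 1 — centre the observation: (x - mu) = (-3, 3, 2).

Step 2 — invert Sigma (cofactor / det for 3×3, or solve directly):
  Sigma^{-1} = [[0.1933, 0.0133, -0.08],
 [0.0133, 0.1733, -0.04],
 [-0.08, -0.04, 0.24]].

Step 3 — form the quadratic (x - mu)^T · Sigma^{-1} · (x - mu):
  Sigma^{-1} · (x - mu) = (-0.7, 0.4, 0.6).
  (x - mu)^T · [Sigma^{-1} · (x - mu)] = (-3)·(-0.7) + (3)·(0.4) + (2)·(0.6) = 4.5.

Step 4 — take square root: d = √(4.5) ≈ 2.1213.

d(x, mu) = √(4.5) ≈ 2.1213


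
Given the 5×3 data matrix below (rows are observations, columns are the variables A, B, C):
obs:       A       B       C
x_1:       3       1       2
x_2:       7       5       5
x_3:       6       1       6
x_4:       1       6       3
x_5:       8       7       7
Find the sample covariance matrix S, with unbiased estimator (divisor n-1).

Step 1 — column means:
  mean(A) = (3 + 7 + 6 + 1 + 8) / 5 = 25/5 = 5
  mean(B) = (1 + 5 + 1 + 6 + 7) / 5 = 20/5 = 4
  mean(C) = (2 + 5 + 6 + 3 + 7) / 5 = 23/5 = 4.6

Step 2 — sample covariance S[i,j] = (1/(n-1)) · Σ_k (x_{k,i} - mean_i) · (x_{k,j} - mean_j), with n-1 = 4.
  S[A,A] = ((-2)·(-2) + (2)·(2) + (1)·(1) + (-4)·(-4) + (3)·(3)) / 4 = 34/4 = 8.5
  S[A,B] = ((-2)·(-3) + (2)·(1) + (1)·(-3) + (-4)·(2) + (3)·(3)) / 4 = 6/4 = 1.5
  S[A,C] = ((-2)·(-2.6) + (2)·(0.4) + (1)·(1.4) + (-4)·(-1.6) + (3)·(2.4)) / 4 = 21/4 = 5.25
  S[B,B] = ((-3)·(-3) + (1)·(1) + (-3)·(-3) + (2)·(2) + (3)·(3)) / 4 = 32/4 = 8
  S[B,C] = ((-3)·(-2.6) + (1)·(0.4) + (-3)·(1.4) + (2)·(-1.6) + (3)·(2.4)) / 4 = 8/4 = 2
  S[C,C] = ((-2.6)·(-2.6) + (0.4)·(0.4) + (1.4)·(1.4) + (-1.6)·(-1.6) + (2.4)·(2.4)) / 4 = 17.2/4 = 4.3

S is symmetric (S[j,i] = S[i,j]). Assembling:

S = [[8.5, 1.5, 5.25],
 [1.5, 8, 2],
 [5.25, 2, 4.3]]


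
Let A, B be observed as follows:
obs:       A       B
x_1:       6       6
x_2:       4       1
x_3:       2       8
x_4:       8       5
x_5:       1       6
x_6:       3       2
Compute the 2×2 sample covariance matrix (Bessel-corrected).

Step 1 — column means:
  mean(A) = (6 + 4 + 2 + 8 + 1 + 3) / 6 = 24/6 = 4
  mean(B) = (6 + 1 + 8 + 5 + 6 + 2) / 6 = 28/6 = 4.6667

Step 2 — sample covariance S[i,j] = (1/(n-1)) · Σ_k (x_{k,i} - mean_i) · (x_{k,j} - mean_j), with n-1 = 5.
  S[A,A] = ((2)·(2) + (0)·(0) + (-2)·(-2) + (4)·(4) + (-3)·(-3) + (-1)·(-1)) / 5 = 34/5 = 6.8
  S[A,B] = ((2)·(1.3333) + (0)·(-3.6667) + (-2)·(3.3333) + (4)·(0.3333) + (-3)·(1.3333) + (-1)·(-2.6667)) / 5 = -4/5 = -0.8
  S[B,B] = ((1.3333)·(1.3333) + (-3.6667)·(-3.6667) + (3.3333)·(3.3333) + (0.3333)·(0.3333) + (1.3333)·(1.3333) + (-2.6667)·(-2.6667)) / 5 = 35.3333/5 = 7.0667

S is symmetric (S[j,i] = S[i,j]). Assembling:

S = [[6.8, -0.8],
 [-0.8, 7.0667]]


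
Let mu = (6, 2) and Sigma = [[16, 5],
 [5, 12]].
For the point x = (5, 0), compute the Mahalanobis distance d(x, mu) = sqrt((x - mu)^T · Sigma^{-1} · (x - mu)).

Step 1 — centre the observation: (x - mu) = (-1, -2).

Step 2 — invert Sigma. det(Sigma) = 16·12 - (5)² = 167.
  Sigma^{-1} = (1/det) · [[d, -b], [-b, a]] = [[0.0719, -0.0299],
 [-0.0299, 0.0958]].

Step 3 — form the quadratic (x - mu)^T · Sigma^{-1} · (x - mu):
  Sigma^{-1} · (x - mu) = (-0.012, -0.1617).
  (x - mu)^T · [Sigma^{-1} · (x - mu)] = (-1)·(-0.012) + (-2)·(-0.1617) = 0.3353.

Step 4 — take square root: d = √(0.3353) ≈ 0.5791.

d(x, mu) = √(0.3353) ≈ 0.5791


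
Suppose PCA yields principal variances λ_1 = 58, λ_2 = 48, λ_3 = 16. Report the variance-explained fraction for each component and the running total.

Step 1 — total variance = trace(Sigma) = Σ λ_i = 58 + 48 + 16 = 122.

Step 2 — fraction explained by component i = λ_i / Σ λ:
  PC1: 58/122 = 0.4754
  PC2: 48/122 = 0.3934
  PC3: 16/122 = 0.1311

Step 3 — cumulative fraction after k components = (λ_1 + ... + λ_k) / Σ λ:
  k = 1: 58/122 = 0.4754
  k = 2: (58 + 48)/122 = 106/122 = 0.8689
  k = 3: (58 + 48 + 16)/122 = 122/122 = 1

Summary (fraction, with percent):

explained: PC1 0.4754 (47.54%), PC2 0.3934 (39.34%), PC3 0.1311 (13.11%);  cumulative: 0.4754, 0.8689, 1


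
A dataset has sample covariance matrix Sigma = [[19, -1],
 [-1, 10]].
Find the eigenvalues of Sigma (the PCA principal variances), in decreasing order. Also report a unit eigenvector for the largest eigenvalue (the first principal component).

Step 1 — characteristic polynomial of 2×2 Sigma:
  det(Sigma - λI) = λ² - trace · λ + det = 0.
  trace = 19 + 10 = 29, det = 19·10 - (-1)² = 189.
Step 2 — discriminant:
  Δ = trace² - 4·det = 841 - 756 = 85.
Step 3 — eigenvalues:
  λ = (trace ± √Δ)/2 = (29 ± 9.2195)/2,
  λ_1 = 19.1098,  λ_2 = 9.8902.

Step 4 — unit eigenvector for λ_1: solve (Sigma - λ_1 I)v = 0. First row:
  (19 - 19.1098)·v_x + (-1)·v_y = 0, i.e. (-0.1098)·v_x + (-1)·v_y = 0,
  so v ∝ (b, λ_1 - a) = (-1, 0.1098); multiply by -1 so the first entry is positive: u = (1, -0.1098).
  ||u|| = √((1)² + (-0.1098)²) = √(1.012) ≈ 1.006,
  v_1 = u/||u|| ≈ (0.994, -0.1091) (||v_1|| = 1).

λ_1 = 19.1098,  λ_2 = 9.8902;  v_1 ≈ (0.994, -0.1091)


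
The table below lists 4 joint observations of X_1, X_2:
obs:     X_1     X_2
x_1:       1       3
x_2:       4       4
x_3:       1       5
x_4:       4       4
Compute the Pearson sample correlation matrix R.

Step 1 — column means:
  mean(X_1) = (1 + 4 + 1 + 4) / 4 = 10/4 = 2.5
  mean(X_2) = (3 + 4 + 5 + 4) / 4 = 16/4 = 4

Step 2 — sample variances and covariances s[i,j] = (1/(n-1)) · Σ_k (x_{k,i} - mean_i) · (x_{k,j} - mean_j), with n-1 = 3:
  s[X_1,X_1] = ((-1.5)·(-1.5) + (1.5)·(1.5) + (-1.5)·(-1.5) + (1.5)·(1.5)) / 3 = 9/3 = 3
  s[X_1,X_2] = ((-1.5)·(-1) + (1.5)·(0) + (-1.5)·(1) + (1.5)·(0)) / 3 = 0/3 = 0
  s[X_2,X_2] = ((-1)·(-1) + (0)·(0) + (1)·(1) + (0)·(0)) / 3 = 2/3 = 0.6667
  Sample standard deviations s_i = √(s[i,i]):
  s(X_1) = √(3) = 1.7321
  s(X_2) = √(0.6667) = 0.8165

Step 3 — r_{ij} = s_{ij} / (s_i · s_j):
  r[X_1,X_1] = 1 (diagonal).
  r[X_1,X_2] = 0 / (1.7321 · 0.8165) = 0 / 1.4142 = 0
  r[X_2,X_2] = 1 (diagonal).

R is symmetric with unit diagonal. Assembling:

R = [[1, 0],
 [0, 1]]


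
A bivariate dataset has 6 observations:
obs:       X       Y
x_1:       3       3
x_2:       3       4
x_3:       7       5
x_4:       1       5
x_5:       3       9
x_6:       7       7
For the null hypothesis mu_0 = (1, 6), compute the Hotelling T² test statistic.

Step 1 — sample mean vector:
  mean(X) = (3 + 3 + 7 + 1 + 3 + 7) / 6 = 24/6 = 4
  mean(Y) = (3 + 4 + 5 + 5 + 9 + 7) / 6 = 33/6 = 5.5
  x̄ = (4, 5.5),  deviation x̄ - mu_0 = (4, 5.5) - (1, 6) = (3, -0.5).

Step 2 — sample covariance matrix, S[i,j] = (1/(n-1)) · Σ_k (x_{k,i} - mean_i) · (x_{k,j} - mean_j), divisor n-1 = 5:
  S[X,X] = ((-1)·(-1) + (-1)·(-1) + (3)·(3) + (-3)·(-3) + (-1)·(-1) + (3)·(3)) / 5 = 30/5 = 6
  S[X,Y] = ((-1)·(-2.5) + (-1)·(-1.5) + (3)·(-0.5) + (-3)·(-0.5) + (-1)·(3.5) + (3)·(1.5)) / 5 = 5/5 = 1
  S[Y,Y] = ((-2.5)·(-2.5) + (-1.5)·(-1.5) + (-0.5)·(-0.5) + (-0.5)·(-0.5) + (3.5)·(3.5) + (1.5)·(1.5)) / 5 = 23.5/5 = 4.7
  S = [[6, 1],
 [1, 4.7]].

Step 3 — invert S. det(S) = 6·4.7 - (1)² = 27.2.
  S^{-1} = (1/det) · [[d, -b], [-b, a]] = [[0.1728, -0.0368],
 [-0.0368, 0.2206]].

Step 4 — quadratic form (x̄ - mu_0)^T · S^{-1} · (x̄ - mu_0):
  S^{-1} · (x̄ - mu_0) = (0.5368, -0.2206),
  (x̄ - mu_0)^T · [...] = (3)·(0.5368) + (-0.5)·(-0.2206) = 1.7206.

Step 5 — scale by n: T² = 6 · 1.7206 = 10.3235.

T² ≈ 10.3235


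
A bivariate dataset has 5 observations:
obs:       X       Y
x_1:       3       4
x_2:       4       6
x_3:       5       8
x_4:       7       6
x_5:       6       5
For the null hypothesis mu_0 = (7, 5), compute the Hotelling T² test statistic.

Step 1 — sample mean vector:
  mean(X) = (3 + 4 + 5 + 7 + 6) / 5 = 25/5 = 5
  mean(Y) = (4 + 6 + 8 + 6 + 5) / 5 = 29/5 = 5.8
  x̄ = (5, 5.8),  deviation x̄ - mu_0 = (5, 5.8) - (7, 5) = (-2, 0.8).

Step 2 — sample covariance matrix, S[i,j] = (1/(n-1)) · Σ_k (x_{k,i} - mean_i) · (x_{k,j} - mean_j), divisor n-1 = 4:
  S[X,X] = ((-2)·(-2) + (-1)·(-1) + (0)·(0) + (2)·(2) + (1)·(1)) / 4 = 10/4 = 2.5
  S[X,Y] = ((-2)·(-1.8) + (-1)·(0.2) + (0)·(2.2) + (2)·(0.2) + (1)·(-0.8)) / 4 = 3/4 = 0.75
  S[Y,Y] = ((-1.8)·(-1.8) + (0.2)·(0.2) + (2.2)·(2.2) + (0.2)·(0.2) + (-0.8)·(-0.8)) / 4 = 8.8/4 = 2.2
  S = [[2.5, 0.75],
 [0.75, 2.2]].

Step 3 — invert S. det(S) = 2.5·2.2 - (0.75)² = 4.9375.
  S^{-1} = (1/det) · [[d, -b], [-b, a]] = [[0.4456, -0.1519],
 [-0.1519, 0.5063]].

Step 4 — quadratic form (x̄ - mu_0)^T · S^{-1} · (x̄ - mu_0):
  S^{-1} · (x̄ - mu_0) = (-1.0127, 0.7089),
  (x̄ - mu_0)^T · [...] = (-2)·(-1.0127) + (0.8)·(0.7089) = 2.5924.

Step 5 — scale by n: T² = 5 · 2.5924 = 12.962.

T² ≈ 12.962


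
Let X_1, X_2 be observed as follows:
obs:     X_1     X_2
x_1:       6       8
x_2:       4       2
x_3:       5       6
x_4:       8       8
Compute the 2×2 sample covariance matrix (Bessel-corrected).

Step 1 — column means:
  mean(X_1) = (6 + 4 + 5 + 8) / 4 = 23/4 = 5.75
  mean(X_2) = (8 + 2 + 6 + 8) / 4 = 24/4 = 6

Step 2 — sample covariance S[i,j] = (1/(n-1)) · Σ_k (x_{k,i} - mean_i) · (x_{k,j} - mean_j), with n-1 = 3.
  S[X_1,X_1] = ((0.25)·(0.25) + (-1.75)·(-1.75) + (-0.75)·(-0.75) + (2.25)·(2.25)) / 3 = 8.75/3 = 2.9167
  S[X_1,X_2] = ((0.25)·(2) + (-1.75)·(-4) + (-0.75)·(0) + (2.25)·(2)) / 3 = 12/3 = 4
  S[X_2,X_2] = ((2)·(2) + (-4)·(-4) + (0)·(0) + (2)·(2)) / 3 = 24/3 = 8

S is symmetric (S[j,i] = S[i,j]). Assembling:

S = [[2.9167, 4],
 [4, 8]]


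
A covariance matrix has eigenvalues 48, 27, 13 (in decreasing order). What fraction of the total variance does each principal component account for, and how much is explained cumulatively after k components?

Step 1 — total variance = trace(Sigma) = Σ λ_i = 48 + 27 + 13 = 88.

Step 2 — fraction explained by component i = λ_i / Σ λ:
  PC1: 48/88 = 0.5455
  PC2: 27/88 = 0.3068
  PC3: 13/88 = 0.1477

Step 3 — cumulative fraction after k components = (λ_1 + ... + λ_k) / Σ λ:
  k = 1: 48/88 = 0.5455
  k = 2: (48 + 27)/88 = 75/88 = 0.8523
  k = 3: (48 + 27 + 13)/88 = 88/88 = 1

Summary (fraction, with percent):

explained: PC1 0.5455 (54.55%), PC2 0.3068 (30.68%), PC3 0.1477 (14.77%);  cumulative: 0.5455, 0.8523, 1


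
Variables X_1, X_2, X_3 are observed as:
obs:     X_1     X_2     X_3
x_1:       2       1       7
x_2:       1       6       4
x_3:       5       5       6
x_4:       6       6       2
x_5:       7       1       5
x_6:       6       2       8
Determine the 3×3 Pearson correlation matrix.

Step 1 — column means:
  mean(X_1) = (2 + 1 + 5 + 6 + 7 + 6) / 6 = 27/6 = 4.5
  mean(X_2) = (1 + 6 + 5 + 6 + 1 + 2) / 6 = 21/6 = 3.5
  mean(X_3) = (7 + 4 + 6 + 2 + 5 + 8) / 6 = 32/6 = 5.3333

Step 2 — sample variances and covariances s[i,j] = (1/(n-1)) · Σ_k (x_{k,i} - mean_i) · (x_{k,j} - mean_j), with n-1 = 5:
  s[X_1,X_1] = ((-2.5)·(-2.5) + (-3.5)·(-3.5) + (0.5)·(0.5) + (1.5)·(1.5) + (2.5)·(2.5) + (1.5)·(1.5)) / 5 = 29.5/5 = 5.9
  s[X_1,X_2] = ((-2.5)·(-2.5) + (-3.5)·(2.5) + (0.5)·(1.5) + (1.5)·(2.5) + (2.5)·(-2.5) + (1.5)·(-1.5)) / 5 = -6.5/5 = -1.3
  s[X_1,X_3] = ((-2.5)·(1.6667) + (-3.5)·(-1.3333) + (0.5)·(0.6667) + (1.5)·(-3.3333) + (2.5)·(-0.3333) + (1.5)·(2.6667)) / 5 = -1/5 = -0.2
  s[X_2,X_2] = ((-2.5)·(-2.5) + (2.5)·(2.5) + (1.5)·(1.5) + (2.5)·(2.5) + (-2.5)·(-2.5) + (-1.5)·(-1.5)) / 5 = 29.5/5 = 5.9
  s[X_2,X_3] = ((-2.5)·(1.6667) + (2.5)·(-1.3333) + (1.5)·(0.6667) + (2.5)·(-3.3333) + (-2.5)·(-0.3333) + (-1.5)·(2.6667)) / 5 = -18/5 = -3.6
  s[X_3,X_3] = ((1.6667)·(1.6667) + (-1.3333)·(-1.3333) + (0.6667)·(0.6667) + (-3.3333)·(-3.3333) + (-0.3333)·(-0.3333) + (2.6667)·(2.6667)) / 5 = 23.3333/5 = 4.6667
  Sample standard deviations s_i = √(s[i,i]):
  s(X_1) = √(5.9) = 2.429
  s(X_2) = √(5.9) = 2.429
  s(X_3) = √(4.6667) = 2.1602

Step 3 — r_{ij} = s_{ij} / (s_i · s_j):
  r[X_1,X_1] = 1 (diagonal).
  r[X_1,X_2] = -1.3 / (2.429 · 2.429) = -1.3 / 5.9 = -0.2203
  r[X_1,X_3] = -0.2 / (2.429 · 2.1602) = -0.2 / 5.2472 = -0.0381
  r[X_2,X_2] = 1 (diagonal).
  r[X_2,X_3] = -3.6 / (2.429 · 2.1602) = -3.6 / 5.2472 = -0.6861
  r[X_3,X_3] = 1 (diagonal).

R is symmetric with unit diagonal. Assembling:

R = [[1, -0.2203, -0.0381],
 [-0.2203, 1, -0.6861],
 [-0.0381, -0.6861, 1]]


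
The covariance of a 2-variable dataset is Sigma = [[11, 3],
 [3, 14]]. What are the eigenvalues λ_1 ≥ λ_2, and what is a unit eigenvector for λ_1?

Step 1 — characteristic polynomial of 2×2 Sigma:
  det(Sigma - λI) = λ² - trace · λ + det = 0.
  trace = 11 + 14 = 25, det = 11·14 - (3)² = 145.
Step 2 — discriminant:
  Δ = trace² - 4·det = 625 - 580 = 45.
Step 3 — eigenvalues:
  λ = (trace ± √Δ)/2 = (25 ± 6.7082)/2,
  λ_1 = 15.8541,  λ_2 = 9.1459.

Step 4 — unit eigenvector for λ_1: solve (Sigma - λ_1 I)v = 0. First row:
  (11 - 15.8541)·v_x + (3)·v_y = 0, i.e. (-4.8541)·v_x + (3)·v_y = 0,
  so v ∝ (b, λ_1 - a) = (3, 4.8541) = u.
  ||u|| = √((3)² + (4.8541)²) = √(32.5623) ≈ 5.7063,
  v_1 = u/||u|| ≈ (0.5257, 0.8507) (||v_1|| = 1).

λ_1 = 15.8541,  λ_2 = 9.1459;  v_1 ≈ (0.5257, 0.8507)


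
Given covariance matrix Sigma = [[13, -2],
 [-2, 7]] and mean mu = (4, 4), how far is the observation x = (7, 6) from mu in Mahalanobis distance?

Step 1 — centre the observation: (x - mu) = (3, 2).

Step 2 — invert Sigma. det(Sigma) = 13·7 - (-2)² = 87.
  Sigma^{-1} = (1/det) · [[d, -b], [-b, a]] = [[0.0805, 0.023],
 [0.023, 0.1494]].

Step 3 — form the quadratic (x - mu)^T · Sigma^{-1} · (x - mu):
  Sigma^{-1} · (x - mu) = (0.2874, 0.3678).
  (x - mu)^T · [Sigma^{-1} · (x - mu)] = (3)·(0.2874) + (2)·(0.3678) = 1.5977.

Step 4 — take square root: d = √(1.5977) ≈ 1.264.

d(x, mu) = √(1.5977) ≈ 1.264


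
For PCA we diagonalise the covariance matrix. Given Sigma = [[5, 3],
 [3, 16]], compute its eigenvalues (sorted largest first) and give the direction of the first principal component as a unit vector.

Step 1 — characteristic polynomial of 2×2 Sigma:
  det(Sigma - λI) = λ² - trace · λ + det = 0.
  trace = 5 + 16 = 21, det = 5·16 - (3)² = 71.
Step 2 — discriminant:
  Δ = trace² - 4·det = 441 - 284 = 157.
Step 3 — eigenvalues:
  λ = (trace ± √Δ)/2 = (21 ± 12.53)/2,
  λ_1 = 16.765,  λ_2 = 4.235.

Step 4 — unit eigenvector for λ_1: solve (Sigma - λ_1 I)v = 0. First row:
  (5 - 16.765)·v_x + (3)·v_y = 0, i.e. (-11.765)·v_x + (3)·v_y = 0,
  so v ∝ (b, λ_1 - a) = (3, 11.765) = u.
  ||u|| = √((3)² + (11.765)²) = √(147.4148) ≈ 12.1414,
  v_1 = u/||u|| ≈ (0.2471, 0.969) (||v_1|| = 1).

λ_1 = 16.765,  λ_2 = 4.235;  v_1 ≈ (0.2471, 0.969)


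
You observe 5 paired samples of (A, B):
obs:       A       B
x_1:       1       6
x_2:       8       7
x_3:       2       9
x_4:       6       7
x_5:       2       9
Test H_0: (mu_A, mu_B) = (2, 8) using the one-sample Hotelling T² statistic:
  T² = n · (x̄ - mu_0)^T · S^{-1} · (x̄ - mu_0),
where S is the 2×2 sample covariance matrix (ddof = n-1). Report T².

Step 1 — sample mean vector:
  mean(A) = (1 + 8 + 2 + 6 + 2) / 5 = 19/5 = 3.8
  mean(B) = (6 + 7 + 9 + 7 + 9) / 5 = 38/5 = 7.6
  x̄ = (3.8, 7.6),  deviation x̄ - mu_0 = (3.8, 7.6) - (2, 8) = (1.8, -0.4).

Step 2 — sample covariance matrix, S[i,j] = (1/(n-1)) · Σ_k (x_{k,i} - mean_i) · (x_{k,j} - mean_j), divisor n-1 = 4:
  S[A,A] = ((-2.8)·(-2.8) + (4.2)·(4.2) + (-1.8)·(-1.8) + (2.2)·(2.2) + (-1.8)·(-1.8)) / 4 = 36.8/4 = 9.2
  S[A,B] = ((-2.8)·(-1.6) + (4.2)·(-0.6) + (-1.8)·(1.4) + (2.2)·(-0.6) + (-1.8)·(1.4)) / 4 = -4.4/4 = -1.1
  S[B,B] = ((-1.6)·(-1.6) + (-0.6)·(-0.6) + (1.4)·(1.4) + (-0.6)·(-0.6) + (1.4)·(1.4)) / 4 = 7.2/4 = 1.8
  S = [[9.2, -1.1],
 [-1.1, 1.8]].

Step 3 — invert S. det(S) = 9.2·1.8 - (-1.1)² = 15.35.
  S^{-1} = (1/det) · [[d, -b], [-b, a]] = [[0.1173, 0.0717],
 [0.0717, 0.5993]].

Step 4 — quadratic form (x̄ - mu_0)^T · S^{-1} · (x̄ - mu_0):
  S^{-1} · (x̄ - mu_0) = (0.1824, -0.1107),
  (x̄ - mu_0)^T · [...] = (1.8)·(0.1824) + (-0.4)·(-0.1107) = 0.3726.

Step 5 — scale by n: T² = 5 · 0.3726 = 1.8632.

T² ≈ 1.8632


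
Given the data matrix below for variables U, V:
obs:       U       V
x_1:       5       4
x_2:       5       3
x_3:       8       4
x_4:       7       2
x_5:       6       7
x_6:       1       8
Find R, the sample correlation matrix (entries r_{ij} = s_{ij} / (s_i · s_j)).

Step 1 — column means:
  mean(U) = (5 + 5 + 8 + 7 + 6 + 1) / 6 = 32/6 = 5.3333
  mean(V) = (4 + 3 + 4 + 2 + 7 + 8) / 6 = 28/6 = 4.6667

Step 2 — sample variances and covariances s[i,j] = (1/(n-1)) · Σ_k (x_{k,i} - mean_i) · (x_{k,j} - mean_j), with n-1 = 5:
  s[U,U] = ((-0.3333)·(-0.3333) + (-0.3333)·(-0.3333) + (2.6667)·(2.6667) + (1.6667)·(1.6667) + (0.6667)·(0.6667) + (-4.3333)·(-4.3333)) / 5 = 29.3333/5 = 5.8667
  s[U,V] = ((-0.3333)·(-0.6667) + (-0.3333)·(-1.6667) + (2.6667)·(-0.6667) + (1.6667)·(-2.6667) + (0.6667)·(2.3333) + (-4.3333)·(3.3333)) / 5 = -18.3333/5 = -3.6667
  s[V,V] = ((-0.6667)·(-0.6667) + (-1.6667)·(-1.6667) + (-0.6667)·(-0.6667) + (-2.6667)·(-2.6667) + (2.3333)·(2.3333) + (3.3333)·(3.3333)) / 5 = 27.3333/5 = 5.4667
  Sample standard deviations s_i = √(s[i,i]):
  s(U) = √(5.8667) = 2.4221
  s(V) = √(5.4667) = 2.3381

Step 3 — r_{ij} = s_{ij} / (s_i · s_j):
  r[U,U] = 1 (diagonal).
  r[U,V] = -3.6667 / (2.4221 · 2.3381) = -3.6667 / 5.6631 = -0.6475
  r[V,V] = 1 (diagonal).

R is symmetric with unit diagonal. Assembling:

R = [[1, -0.6475],
 [-0.6475, 1]]


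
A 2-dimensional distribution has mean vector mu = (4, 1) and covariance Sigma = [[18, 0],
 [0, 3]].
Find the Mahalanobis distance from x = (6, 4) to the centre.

Step 1 — centre the observation: (x - mu) = (2, 3).

Step 2 — invert Sigma. det(Sigma) = 18·3 - (0)² = 54.
  Sigma^{-1} = (1/det) · [[d, -b], [-b, a]] = [[0.0556, 0],
 [0, 0.3333]].

Step 3 — form the quadratic (x - mu)^T · Sigma^{-1} · (x - mu):
  Sigma^{-1} · (x - mu) = (0.1111, 1).
  (x - mu)^T · [Sigma^{-1} · (x - mu)] = (2)·(0.1111) + (3)·(1) = 3.2222.

Step 4 — take square root: d = √(3.2222) ≈ 1.7951.

d(x, mu) = √(3.2222) ≈ 1.7951


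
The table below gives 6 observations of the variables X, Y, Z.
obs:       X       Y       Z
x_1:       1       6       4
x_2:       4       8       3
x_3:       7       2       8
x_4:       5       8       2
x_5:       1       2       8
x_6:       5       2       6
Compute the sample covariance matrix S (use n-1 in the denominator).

Step 1 — column means:
  mean(X) = (1 + 4 + 7 + 5 + 1 + 5) / 6 = 23/6 = 3.8333
  mean(Y) = (6 + 8 + 2 + 8 + 2 + 2) / 6 = 28/6 = 4.6667
  mean(Z) = (4 + 3 + 8 + 2 + 8 + 6) / 6 = 31/6 = 5.1667

Step 2 — sample covariance S[i,j] = (1/(n-1)) · Σ_k (x_{k,i} - mean_i) · (x_{k,j} - mean_j), with n-1 = 5.
  S[X,X] = ((-2.8333)·(-2.8333) + (0.1667)·(0.1667) + (3.1667)·(3.1667) + (1.1667)·(1.1667) + (-2.8333)·(-2.8333) + (1.1667)·(1.1667)) / 5 = 28.8333/5 = 5.7667
  S[X,Y] = ((-2.8333)·(1.3333) + (0.1667)·(3.3333) + (3.1667)·(-2.6667) + (1.1667)·(3.3333) + (-2.8333)·(-2.6667) + (1.1667)·(-2.6667)) / 5 = -3.3333/5 = -0.6667
  S[X,Z] = ((-2.8333)·(-1.1667) + (0.1667)·(-2.1667) + (3.1667)·(2.8333) + (1.1667)·(-3.1667) + (-2.8333)·(2.8333) + (1.1667)·(0.8333)) / 5 = 1.1667/5 = 0.2333
  S[Y,Y] = ((1.3333)·(1.3333) + (3.3333)·(3.3333) + (-2.6667)·(-2.6667) + (3.3333)·(3.3333) + (-2.6667)·(-2.6667) + (-2.6667)·(-2.6667)) / 5 = 45.3333/5 = 9.0667
  S[Y,Z] = ((1.3333)·(-1.1667) + (3.3333)·(-2.1667) + (-2.6667)·(2.8333) + (3.3333)·(-3.1667) + (-2.6667)·(2.8333) + (-2.6667)·(0.8333)) / 5 = -36.6667/5 = -7.3333
  S[Z,Z] = ((-1.1667)·(-1.1667) + (-2.1667)·(-2.1667) + (2.8333)·(2.8333) + (-3.1667)·(-3.1667) + (2.8333)·(2.8333) + (0.8333)·(0.8333)) / 5 = 32.8333/5 = 6.5667

S is symmetric (S[j,i] = S[i,j]). Assembling:

S = [[5.7667, -0.6667, 0.2333],
 [-0.6667, 9.0667, -7.3333],
 [0.2333, -7.3333, 6.5667]]


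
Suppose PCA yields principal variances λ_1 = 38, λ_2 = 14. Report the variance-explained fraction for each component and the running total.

Step 1 — total variance = trace(Sigma) = Σ λ_i = 38 + 14 = 52.

Step 2 — fraction explained by component i = λ_i / Σ λ:
  PC1: 38/52 = 0.7308
  PC2: 14/52 = 0.2692

Step 3 — cumulative fraction after k components = (λ_1 + ... + λ_k) / Σ λ:
  k = 1: 38/52 = 0.7308
  k = 2: (38 + 14)/52 = 52/52 = 1

Summary (fraction, with percent):

explained: PC1 0.7308 (73.08%), PC2 0.2692 (26.92%);  cumulative: 0.7308, 1


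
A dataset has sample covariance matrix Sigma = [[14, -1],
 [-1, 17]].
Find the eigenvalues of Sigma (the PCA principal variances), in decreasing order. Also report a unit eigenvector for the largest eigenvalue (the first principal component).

Step 1 — characteristic polynomial of 2×2 Sigma:
  det(Sigma - λI) = λ² - trace · λ + det = 0.
  trace = 14 + 17 = 31, det = 14·17 - (-1)² = 237.
Step 2 — discriminant:
  Δ = trace² - 4·det = 961 - 948 = 13.
Step 3 — eigenvalues:
  λ = (trace ± √Δ)/2 = (31 ± 3.6056)/2,
  λ_1 = 17.3028,  λ_2 = 13.6972.

Step 4 — unit eigenvector for λ_1: solve (Sigma - λ_1 I)v = 0. First row:
  (14 - 17.3028)·v_x + (-1)·v_y = 0, i.e. (-3.3028)·v_x + (-1)·v_y = 0,
  so v ∝ (b, λ_1 - a) = (-1, 3.3028); multiply by -1 so the first entry is positive: u = (1, -3.3028).
  ||u|| = √((1)² + (-3.3028)²) = √(11.9083) ≈ 3.4508,
  v_1 = u/||u|| ≈ (0.2898, -0.9571) (||v_1|| = 1).

λ_1 = 17.3028,  λ_2 = 13.6972;  v_1 ≈ (0.2898, -0.9571)


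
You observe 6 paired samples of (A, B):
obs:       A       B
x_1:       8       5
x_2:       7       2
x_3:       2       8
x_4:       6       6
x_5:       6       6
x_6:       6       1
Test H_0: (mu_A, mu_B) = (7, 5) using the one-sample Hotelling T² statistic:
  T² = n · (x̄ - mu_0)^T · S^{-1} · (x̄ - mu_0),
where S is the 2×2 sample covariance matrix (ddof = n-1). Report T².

Step 1 — sample mean vector:
  mean(A) = (8 + 7 + 2 + 6 + 6 + 6) / 6 = 35/6 = 5.8333
  mean(B) = (5 + 2 + 8 + 6 + 6 + 1) / 6 = 28/6 = 4.6667
  x̄ = (5.8333, 4.6667),  deviation x̄ - mu_0 = (5.8333, 4.6667) - (7, 5) = (-1.1667, -0.3333).

Step 2 — sample covariance matrix, S[i,j] = (1/(n-1)) · Σ_k (x_{k,i} - mean_i) · (x_{k,j} - mean_j), divisor n-1 = 5:
  S[A,A] = ((2.1667)·(2.1667) + (1.1667)·(1.1667) + (-3.8333)·(-3.8333) + (0.1667)·(0.1667) + (0.1667)·(0.1667) + (0.1667)·(0.1667)) / 5 = 20.8333/5 = 4.1667
  S[A,B] = ((2.1667)·(0.3333) + (1.1667)·(-2.6667) + (-3.8333)·(3.3333) + (0.1667)·(1.3333) + (0.1667)·(1.3333) + (0.1667)·(-3.6667)) / 5 = -15.3333/5 = -3.0667
  S[B,B] = ((0.3333)·(0.3333) + (-2.6667)·(-2.6667) + (3.3333)·(3.3333) + (1.3333)·(1.3333) + (1.3333)·(1.3333) + (-3.6667)·(-3.6667)) / 5 = 35.3333/5 = 7.0667
  S = [[4.1667, -3.0667],
 [-3.0667, 7.0667]].

Step 3 — invert S. det(S) = 4.1667·7.0667 - (-3.0667)² = 20.04.
  S^{-1} = (1/det) · [[d, -b], [-b, a]] = [[0.3526, 0.153],
 [0.153, 0.2079]].

Step 4 — quadratic form (x̄ - mu_0)^T · S^{-1} · (x̄ - mu_0):
  S^{-1} · (x̄ - mu_0) = (-0.4624, -0.2478),
  (x̄ - mu_0)^T · [...] = (-1.1667)·(-0.4624) + (-0.3333)·(-0.2478) = 0.6221.

Step 5 — scale by n: T² = 6 · 0.6221 = 3.7325.

T² ≈ 3.7325


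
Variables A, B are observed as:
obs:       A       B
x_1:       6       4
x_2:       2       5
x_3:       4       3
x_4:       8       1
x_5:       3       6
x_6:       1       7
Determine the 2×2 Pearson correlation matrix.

Step 1 — column means:
  mean(A) = (6 + 2 + 4 + 8 + 3 + 1) / 6 = 24/6 = 4
  mean(B) = (4 + 5 + 3 + 1 + 6 + 7) / 6 = 26/6 = 4.3333

Step 2 — sample variances and covariances s[i,j] = (1/(n-1)) · Σ_k (x_{k,i} - mean_i) · (x_{k,j} - mean_j), with n-1 = 5:
  s[A,A] = ((2)·(2) + (-2)·(-2) + (0)·(0) + (4)·(4) + (-1)·(-1) + (-3)·(-3)) / 5 = 34/5 = 6.8
  s[A,B] = ((2)·(-0.3333) + (-2)·(0.6667) + (0)·(-1.3333) + (4)·(-3.3333) + (-1)·(1.6667) + (-3)·(2.6667)) / 5 = -25/5 = -5
  s[B,B] = ((-0.3333)·(-0.3333) + (0.6667)·(0.6667) + (-1.3333)·(-1.3333) + (-3.3333)·(-3.3333) + (1.6667)·(1.6667) + (2.6667)·(2.6667)) / 5 = 23.3333/5 = 4.6667
  Sample standard deviations s_i = √(s[i,i]):
  s(A) = √(6.8) = 2.6077
  s(B) = √(4.6667) = 2.1602

Step 3 — r_{ij} = s_{ij} / (s_i · s_j):
  r[A,A] = 1 (diagonal).
  r[A,B] = -5 / (2.6077 · 2.1602) = -5 / 5.6332 = -0.8876
  r[B,B] = 1 (diagonal).

R is symmetric with unit diagonal. Assembling:

R = [[1, -0.8876],
 [-0.8876, 1]]


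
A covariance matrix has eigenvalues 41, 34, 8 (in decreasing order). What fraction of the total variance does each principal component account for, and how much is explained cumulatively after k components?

Step 1 — total variance = trace(Sigma) = Σ λ_i = 41 + 34 + 8 = 83.

Step 2 — fraction explained by component i = λ_i / Σ λ:
  PC1: 41/83 = 0.494
  PC2: 34/83 = 0.4096
  PC3: 8/83 = 0.0964

Step 3 — cumulative fraction after k components = (λ_1 + ... + λ_k) / Σ λ:
  k = 1: 41/83 = 0.494
  k = 2: (41 + 34)/83 = 75/83 = 0.9036
  k = 3: (41 + 34 + 8)/83 = 83/83 = 1

Summary (fraction, with percent):

explained: PC1 0.494 (49.4%), PC2 0.4096 (40.96%), PC3 0.0964 (9.64%);  cumulative: 0.494, 0.9036, 1


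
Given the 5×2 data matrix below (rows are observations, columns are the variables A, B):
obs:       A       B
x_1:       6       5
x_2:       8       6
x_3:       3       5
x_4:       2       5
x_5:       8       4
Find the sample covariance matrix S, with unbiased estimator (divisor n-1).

Step 1 — column means:
  mean(A) = (6 + 8 + 3 + 2 + 8) / 5 = 27/5 = 5.4
  mean(B) = (5 + 6 + 5 + 5 + 4) / 5 = 25/5 = 5

Step 2 — sample covariance S[i,j] = (1/(n-1)) · Σ_k (x_{k,i} - mean_i) · (x_{k,j} - mean_j), with n-1 = 4.
  S[A,A] = ((0.6)·(0.6) + (2.6)·(2.6) + (-2.4)·(-2.4) + (-3.4)·(-3.4) + (2.6)·(2.6)) / 4 = 31.2/4 = 7.8
  S[A,B] = ((0.6)·(0) + (2.6)·(1) + (-2.4)·(0) + (-3.4)·(0) + (2.6)·(-1)) / 4 = 0/4 = 0
  S[B,B] = ((0)·(0) + (1)·(1) + (0)·(0) + (0)·(0) + (-1)·(-1)) / 4 = 2/4 = 0.5

S is symmetric (S[j,i] = S[i,j]). Assembling:

S = [[7.8, 0],
 [0, 0.5]]


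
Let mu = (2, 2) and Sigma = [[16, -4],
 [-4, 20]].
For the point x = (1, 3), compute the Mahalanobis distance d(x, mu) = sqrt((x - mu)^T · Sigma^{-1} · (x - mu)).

Step 1 — centre the observation: (x - mu) = (-1, 1).

Step 2 — invert Sigma. det(Sigma) = 16·20 - (-4)² = 304.
  Sigma^{-1} = (1/det) · [[d, -b], [-b, a]] = [[0.0658, 0.0132],
 [0.0132, 0.0526]].

Step 3 — form the quadratic (x - mu)^T · Sigma^{-1} · (x - mu):
  Sigma^{-1} · (x - mu) = (-0.0526, 0.0395).
  (x - mu)^T · [Sigma^{-1} · (x - mu)] = (-1)·(-0.0526) + (1)·(0.0395) = 0.0921.

Step 4 — take square root: d = √(0.0921) ≈ 0.3035.

d(x, mu) = √(0.0921) ≈ 0.3035


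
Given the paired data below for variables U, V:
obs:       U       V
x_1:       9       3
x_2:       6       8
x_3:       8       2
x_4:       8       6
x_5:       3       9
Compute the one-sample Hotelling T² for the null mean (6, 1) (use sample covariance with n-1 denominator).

Step 1 — sample mean vector:
  mean(U) = (9 + 6 + 8 + 8 + 3) / 5 = 34/5 = 6.8
  mean(V) = (3 + 8 + 2 + 6 + 9) / 5 = 28/5 = 5.6
  x̄ = (6.8, 5.6),  deviation x̄ - mu_0 = (6.8, 5.6) - (6, 1) = (0.8, 4.6).

Step 2 — sample covariance matrix, S[i,j] = (1/(n-1)) · Σ_k (x_{k,i} - mean_i) · (x_{k,j} - mean_j), divisor n-1 = 4:
  S[U,U] = ((2.2)·(2.2) + (-0.8)·(-0.8) + (1.2)·(1.2) + (1.2)·(1.2) + (-3.8)·(-3.8)) / 4 = 22.8/4 = 5.7
  S[U,V] = ((2.2)·(-2.6) + (-0.8)·(2.4) + (1.2)·(-3.6) + (1.2)·(0.4) + (-3.8)·(3.4)) / 4 = -24.4/4 = -6.1
  S[V,V] = ((-2.6)·(-2.6) + (2.4)·(2.4) + (-3.6)·(-3.6) + (0.4)·(0.4) + (3.4)·(3.4)) / 4 = 37.2/4 = 9.3
  S = [[5.7, -6.1],
 [-6.1, 9.3]].

Step 3 — invert S. det(S) = 5.7·9.3 - (-6.1)² = 15.8.
  S^{-1} = (1/det) · [[d, -b], [-b, a]] = [[0.5886, 0.3861],
 [0.3861, 0.3608]].

Step 4 — quadratic form (x̄ - mu_0)^T · S^{-1} · (x̄ - mu_0):
  S^{-1} · (x̄ - mu_0) = (2.2468, 1.9684),
  (x̄ - mu_0)^T · [...] = (0.8)·(2.2468) + (4.6)·(1.9684) = 10.8519.

Step 5 — scale by n: T² = 5 · 10.8519 = 54.2595.

T² ≈ 54.2595


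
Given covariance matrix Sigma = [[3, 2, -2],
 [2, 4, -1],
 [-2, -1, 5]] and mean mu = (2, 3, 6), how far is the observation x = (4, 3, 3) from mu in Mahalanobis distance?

Step 1 — centre the observation: (x - mu) = (2, 0, -3).

Step 2 — invert Sigma (cofactor / det for 3×3, or solve directly):
  Sigma^{-1} = [[0.6552, -0.2759, 0.2069],
 [-0.2759, 0.3793, -0.0345],
 [0.2069, -0.0345, 0.2759]].

Step 3 — form the quadratic (x - mu)^T · Sigma^{-1} · (x - mu):
  Sigma^{-1} · (x - mu) = (0.6897, -0.4483, -0.4138).
  (x - mu)^T · [Sigma^{-1} · (x - mu)] = (2)·(0.6897) + (0)·(-0.4483) + (-3)·(-0.4138) = 2.6207.

Step 4 — take square root: d = √(2.6207) ≈ 1.6189.

d(x, mu) = √(2.6207) ≈ 1.6189


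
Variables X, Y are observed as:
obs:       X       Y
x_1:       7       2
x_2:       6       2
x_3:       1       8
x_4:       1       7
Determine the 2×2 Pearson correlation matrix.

Step 1 — column means:
  mean(X) = (7 + 6 + 1 + 1) / 4 = 15/4 = 3.75
  mean(Y) = (2 + 2 + 8 + 7) / 4 = 19/4 = 4.75

Step 2 — sample variances and covariances s[i,j] = (1/(n-1)) · Σ_k (x_{k,i} - mean_i) · (x_{k,j} - mean_j), with n-1 = 3:
  s[X,X] = ((3.25)·(3.25) + (2.25)·(2.25) + (-2.75)·(-2.75) + (-2.75)·(-2.75)) / 3 = 30.75/3 = 10.25
  s[X,Y] = ((3.25)·(-2.75) + (2.25)·(-2.75) + (-2.75)·(3.25) + (-2.75)·(2.25)) / 3 = -30.25/3 = -10.0833
  s[Y,Y] = ((-2.75)·(-2.75) + (-2.75)·(-2.75) + (3.25)·(3.25) + (2.25)·(2.25)) / 3 = 30.75/3 = 10.25
  Sample standard deviations s_i = √(s[i,i]):
  s(X) = √(10.25) = 3.2016
  s(Y) = √(10.25) = 3.2016

Step 3 — r_{ij} = s_{ij} / (s_i · s_j):
  r[X,X] = 1 (diagonal).
  r[X,Y] = -10.0833 / (3.2016 · 3.2016) = -10.0833 / 10.25 = -0.9837
  r[Y,Y] = 1 (diagonal).

R is symmetric with unit diagonal. Assembling:

R = [[1, -0.9837],
 [-0.9837, 1]]


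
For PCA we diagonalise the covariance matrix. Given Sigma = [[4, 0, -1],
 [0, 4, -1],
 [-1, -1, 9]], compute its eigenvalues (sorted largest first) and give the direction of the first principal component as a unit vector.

Step 1 — characteristic polynomial p(λ) = det(λI - Sigma) = λ³ - tr·λ² + c_1·λ - det, where tr = trace, c_1 = sum of the principal 2×2 minors, det = det(Sigma):
  tr = 4 + 4 + 9 = 17,
  c_1 = (4·4 - (0)²) + (4·9 - (-1)²) + (4·9 - (-1)²) = 16 + 35 + 35 = 86,
  det = 4·(4·9 - (-1)²) - (0)·((0)·9 - (-1)·(-1)) + (-1)·((0)·(-1) - 4·(-1)) = 4·(35) - (0)·(-1) + (-1)·(4) = 136.
  So p(λ) = λ³ - 17λ² + 86λ - 136.
Step 2 — look for an integer root (rational root theorem: any rational root is an integer divisor of 136). Testing λ = 4:
  p(4) = 64 - 272 + 344 - 136 = 0  ✓
  Dividing out (λ - 4): p(λ) = (λ - 4)(λ² - 13λ + 34).
Step 3 — remaining eigenvalues from the quadratic λ² - 13λ + 34 = 0:
  Δ = 13² - 4·34 = 169 - 136 = 33,  λ = (13 ± √33)/2 = (13 ± 5.7446)/2 ≈ 9.3723 or 3.6277.
  Sorted: λ_1 = 9.3723,  λ_2 = 4,  λ_3 = 3.6277  (check: sum = 17 = tr ✓).

Step 4 — unit eigenvector for λ_1 ≈ 9.3723: v spans the null space of (Sigma - λ_1 I), whose rows are
  r_1 = (-5.3723, 0, -1),  r_2 = (0, -5.3723, -1),  r_3 = (-1, -1, -0.3723).
  v is orthogonal to every row, so take v ∝ r_1 × r_2 = ((0)·(-1) - (-1)·(-5.3723), (-1)·(0) - (-5.3723)·(-1), (-5.3723)·(-5.3723) - (0)·(0)) ≈ (-5.3723, -5.3723, 28.8614).
  Rescale (multiply by -1 so the first nonzero entry is positive): u = (5.3723, 5.3723, -28.8614).
  ||u|| = √((5.3723)² + (5.3723)² + (-28.8614)²) = √(890.7036) ≈ 29.8447,  v_1 = u/||u|| ≈ (0.18, 0.18, -0.9671) (||v_1|| = 1).

λ_1 = 9.3723,  λ_2 = 4,  λ_3 = 3.6277;  v_1 ≈ (0.18, 0.18, -0.9671)


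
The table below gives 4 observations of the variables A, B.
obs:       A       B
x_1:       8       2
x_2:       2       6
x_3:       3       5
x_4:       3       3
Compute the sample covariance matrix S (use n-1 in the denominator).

Step 1 — column means:
  mean(A) = (8 + 2 + 3 + 3) / 4 = 16/4 = 4
  mean(B) = (2 + 6 + 5 + 3) / 4 = 16/4 = 4

Step 2 — sample covariance S[i,j] = (1/(n-1)) · Σ_k (x_{k,i} - mean_i) · (x_{k,j} - mean_j), with n-1 = 3.
  S[A,A] = ((4)·(4) + (-2)·(-2) + (-1)·(-1) + (-1)·(-1)) / 3 = 22/3 = 7.3333
  S[A,B] = ((4)·(-2) + (-2)·(2) + (-1)·(1) + (-1)·(-1)) / 3 = -12/3 = -4
  S[B,B] = ((-2)·(-2) + (2)·(2) + (1)·(1) + (-1)·(-1)) / 3 = 10/3 = 3.3333

S is symmetric (S[j,i] = S[i,j]). Assembling:

S = [[7.3333, -4],
 [-4, 3.3333]]


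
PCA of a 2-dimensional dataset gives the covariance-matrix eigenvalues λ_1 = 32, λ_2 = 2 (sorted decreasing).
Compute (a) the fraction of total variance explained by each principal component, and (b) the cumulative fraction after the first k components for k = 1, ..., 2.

Step 1 — total variance = trace(Sigma) = Σ λ_i = 32 + 2 = 34.

Step 2 — fraction explained by component i = λ_i / Σ λ:
  PC1: 32/34 = 0.9412
  PC2: 2/34 = 0.0588

Step 3 — cumulative fraction after k components = (λ_1 + ... + λ_k) / Σ λ:
  k = 1: 32/34 = 0.9412
  k = 2: (32 + 2)/34 = 34/34 = 1

Summary (fraction, with percent):

explained: PC1 0.9412 (94.12%), PC2 0.0588 (5.88%);  cumulative: 0.9412, 1


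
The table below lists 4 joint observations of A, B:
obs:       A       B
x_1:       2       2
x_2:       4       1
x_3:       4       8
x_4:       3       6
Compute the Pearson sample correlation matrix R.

Step 1 — column means:
  mean(A) = (2 + 4 + 4 + 3) / 4 = 13/4 = 3.25
  mean(B) = (2 + 1 + 8 + 6) / 4 = 17/4 = 4.25

Step 2 — sample variances and covariances s[i,j] = (1/(n-1)) · Σ_k (x_{k,i} - mean_i) · (x_{k,j} - mean_j), with n-1 = 3:
  s[A,A] = ((-1.25)·(-1.25) + (0.75)·(0.75) + (0.75)·(0.75) + (-0.25)·(-0.25)) / 3 = 2.75/3 = 0.9167
  s[A,B] = ((-1.25)·(-2.25) + (0.75)·(-3.25) + (0.75)·(3.75) + (-0.25)·(1.75)) / 3 = 2.75/3 = 0.9167
  s[B,B] = ((-2.25)·(-2.25) + (-3.25)·(-3.25) + (3.75)·(3.75) + (1.75)·(1.75)) / 3 = 32.75/3 = 10.9167
  Sample standard deviations s_i = √(s[i,i]):
  s(A) = √(0.9167) = 0.9574
  s(B) = √(10.9167) = 3.304

Step 3 — r_{ij} = s_{ij} / (s_i · s_j):
  r[A,A] = 1 (diagonal).
  r[A,B] = 0.9167 / (0.9574 · 3.304) = 0.9167 / 3.1634 = 0.2898
  r[B,B] = 1 (diagonal).

R is symmetric with unit diagonal. Assembling:

R = [[1, 0.2898],
 [0.2898, 1]]
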